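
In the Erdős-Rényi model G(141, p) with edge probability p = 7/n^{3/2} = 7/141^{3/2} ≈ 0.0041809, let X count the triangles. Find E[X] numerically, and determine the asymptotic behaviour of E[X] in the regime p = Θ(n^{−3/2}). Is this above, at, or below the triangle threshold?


Number of potential triangles: C(141, 3) = 457310.
Each occurs with probability p³ ≈ (0.0041809)³ ≈ 7.30816111e-08.
By linearity: E[X] = C(141, 3)·p³ ≈ 457310 · 7.30816111e-08 ≈ 0.033421.
Since α = 3/2 > 1, p = c/n^{3/2} = o(1/n) is below the triangle threshold p ~ 1/n. Asymptotically E[X] ~ (c³/6)·n^{3(1−α)} = (7³/6)·n^{-1.5} → 0, so by Markov's inequality G has no triangles w.h.p.

E[X] ≈ 0.033421; in regime p = Θ(1/n^{3/2}) E[X] tends to 0 (below the triangle threshold p ~ 1/n).


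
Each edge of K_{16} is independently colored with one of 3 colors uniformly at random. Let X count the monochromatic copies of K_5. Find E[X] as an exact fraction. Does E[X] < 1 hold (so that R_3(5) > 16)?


E[X] = C(16, 5) · 3^{1 − 10} = 4368 · 3^{−9} = 4368/19683.
As a reduced fraction: E[X] = 1456/6561 ≈ 0.2219.
Is E[X] < 1? YES.
Since E[X] < 1, there exists a 3-coloring of K_{16} with no monochromatic K_5; hence R_3(5) > 16.

E[X] = 1456/6561 ≈ 0.2219; E[X] < 1, so R_3(5) > 16.


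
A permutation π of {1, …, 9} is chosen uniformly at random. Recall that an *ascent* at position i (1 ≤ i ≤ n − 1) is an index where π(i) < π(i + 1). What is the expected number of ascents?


Write X = Σ X_I over i = 1, …, 8, with X_I the indicator of one ascent.
There are 8 indicators.
For each fixed i, the pair (π(i), π(i+1)) is a uniformly random ordered pair of distinct values from {1, …, 9}; by symmetry P[π(i) < π(i+1)] = 1/2.
By linearity: E[X] = 8 · (1/2) = (9 − 1) · (1/2) = 4 ≈ 4.000000.

E[X] = 4 = 4.000000.


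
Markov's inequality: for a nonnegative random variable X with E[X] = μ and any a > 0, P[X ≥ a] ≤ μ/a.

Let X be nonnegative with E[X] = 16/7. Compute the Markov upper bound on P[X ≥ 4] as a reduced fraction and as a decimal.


μ = E[X] = 16/7, a = 4.
Markov: P[X ≥ 4] ≤ μ/a = (16/7)/4 = 4/7.
Numerically: ≈ 0.57143.
(Since a = 4 > μ = 2.28571, the bound 4/7 is < 1 and informative.)

P[X ≥ 4] ≤ 4/7 ≈ 0.57143.


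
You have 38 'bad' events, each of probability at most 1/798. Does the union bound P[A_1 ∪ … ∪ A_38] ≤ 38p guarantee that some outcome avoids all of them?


Union bound: P[∪_{i=1}^{38} A_i] ≤ Σ_i P[A_i] ≤ 38·p = 38·(1/798) = 1/21.
Numerically: 1/21 ≈ 0.04762.
Is 1/21 < 1? YES.
Since P[∪ A_i] ≤ 1/21 < 1, the complement has P[∩ A_i^c] ≥ 1 − 1/21 = 20/21 > 0, so some outcome avoids every A_i.

38·p = 1/21 ≈ 0.04762; existence CERTIFIED by the union bound.


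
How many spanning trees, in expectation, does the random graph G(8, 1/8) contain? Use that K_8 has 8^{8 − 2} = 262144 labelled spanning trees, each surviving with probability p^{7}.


K_8 has 8^{8 − 2} = 262144 labelled spanning trees.
For each such spanning tree H, let X_H = 1 if all 7 edges of H are present in G. Then P[X_H = 1] = p^{7} = (1/8)^{7} = 1/2097152.
By linearity: E[X] = Σ_H E[X_H] = 262144 · p^{7} = 262144 · 1/2097152 = 1/8.
Numerically: E[X] ≈ 0.125.

E[X] = 262144 · (1/8)^{7} = 1/8 ≈ 0.125.


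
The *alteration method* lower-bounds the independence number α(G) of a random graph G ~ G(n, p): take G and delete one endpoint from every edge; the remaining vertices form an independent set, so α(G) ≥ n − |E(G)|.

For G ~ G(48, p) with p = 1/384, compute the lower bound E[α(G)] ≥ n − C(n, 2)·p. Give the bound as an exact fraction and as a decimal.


E[|E(G)|] = C(48, 2)·p = 1128 · (1/384) = 47/16.
E[α(G)] ≥ n − E[|E(G)|] = 48 − 47/16 = 721/16.
Numerically: ≈ 45.062500.
(This is only a lower bound; the true E[α(G)] may be larger.)

E[α(G)] ≥ 721/16 ≈ 45.062500.


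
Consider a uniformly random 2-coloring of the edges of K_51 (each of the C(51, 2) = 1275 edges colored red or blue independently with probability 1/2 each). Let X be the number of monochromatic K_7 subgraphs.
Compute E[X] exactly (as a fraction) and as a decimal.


Let X = Σ_S X_S over the C(51, 7) = 115775100 subsets S of size 7, where X_S = 1 if the K_7 on S is monochromatic.
For a fixed S, the K_7 on S has C(7, 2) = 21 edges. P[all 21 edges red] = (1/2)^21, and likewise for blue, so P[monochromatic] = 2·(1/2)^21 = 2^{1 − 21} = 1/1048576.
By linearity: E[X] = C(51, 7) · 2^{1 − 21} = 115775100 · 1/1048576 = 28943775/262144.
Numerically: E[X] ≈ 110.4117.

E[X] = C(51,7)·2^(1−C(7,2)) = 28943775/262144 ≈ 110.4117.


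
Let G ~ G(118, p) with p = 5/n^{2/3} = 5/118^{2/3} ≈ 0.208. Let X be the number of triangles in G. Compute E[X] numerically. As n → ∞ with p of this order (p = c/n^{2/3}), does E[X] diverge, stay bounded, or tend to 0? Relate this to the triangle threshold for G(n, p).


Number of potential triangles: C(118, 3) = 266916.
Each occurs with probability p³ ≈ (0.208)³ ≈ 8.97731e-03.
By linearity: E[X] = C(118, 3)·p³ ≈ 266916 · 8.97731e-03 ≈ 2396.186.
Since α = 2/3 < 1, p = c/n^{2/3} ≫ 1/n is above the triangle threshold p ~ 1/n. Asymptotically E[X] ~ (c³/6)·n^{3(1−α)} = (5³/6)·n^{1} → ∞; triangles are abundant w.h.p.

E[X] ≈ 2396.186; in regime p = Θ(1/n^{2/3}) E[X] diverges (above the triangle threshold p ~ 1/n).


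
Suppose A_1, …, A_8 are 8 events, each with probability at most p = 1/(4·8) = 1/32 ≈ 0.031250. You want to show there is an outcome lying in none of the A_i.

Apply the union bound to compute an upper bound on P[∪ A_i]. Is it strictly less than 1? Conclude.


Union bound: P[∪_{i=1}^{8} A_i] ≤ Σ_i P[A_i] ≤ 8·p = 8·(1/32) = 1/4.
Numerically: 1/4 ≈ 0.250000.
Is 1/4 < 1? YES.
Since P[∪ A_i] ≤ 1/4 < 1, the complement has P[∩ A_i^c] ≥ 1 − 1/4 = 3/4 > 0, so some outcome avoids every A_i.

8·p = 1/4 ≈ 0.250000; existence CERTIFIED by the union bound.


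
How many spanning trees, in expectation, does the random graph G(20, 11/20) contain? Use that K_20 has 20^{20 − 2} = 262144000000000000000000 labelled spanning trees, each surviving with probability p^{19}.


K_20 has 20^{20 − 2} = 262144000000000000000000 labelled spanning trees.
For each such spanning tree H, let X_H = 1 if all 19 edges of H are present in G. Then P[X_H = 1] = p^{19} = (11/20)^{19} = 61159090448414546291/5242880000000000000000000.
By linearity: E[X] = Σ_H E[X_H] = 262144000000000000000000 · p^{19} = 262144000000000000000000 · 61159090448414546291/5242880000000000000000000 = 61159090448414546291/20.
Numerically: E[X] ≈ 3.058e+18.

E[X] = 262144000000000000000000 · (11/20)^{19} = 61159090448414546291/20 ≈ 3.058e+18.


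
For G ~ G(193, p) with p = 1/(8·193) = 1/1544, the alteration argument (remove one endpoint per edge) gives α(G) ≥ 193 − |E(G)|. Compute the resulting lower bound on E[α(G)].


E[|E(G)|] = C(193, 2)·p = 18528 · (1/1544) = 12.
E[α(G)] ≥ n − E[|E(G)|] = 193 − 12 = 181.
Numerically: ≈ 181.00000.
(This is only a lower bound; the true E[α(G)] may be larger.)

E[α(G)] ≥ 181 ≈ 181.00000.


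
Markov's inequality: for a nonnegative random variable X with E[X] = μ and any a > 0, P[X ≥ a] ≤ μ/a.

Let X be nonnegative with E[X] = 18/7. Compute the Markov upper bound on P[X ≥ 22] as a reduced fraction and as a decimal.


μ = E[X] = 18/7, a = 22.
Markov: P[X ≥ 22] ≤ μ/a = (18/7)/22 = 9/77.
Numerically: ≈ 0.117.
(Since a = 22 > μ = 2.571, the bound 9/77 is < 1 and informative.)

P[X ≥ 22] ≤ 9/77 ≈ 0.117.


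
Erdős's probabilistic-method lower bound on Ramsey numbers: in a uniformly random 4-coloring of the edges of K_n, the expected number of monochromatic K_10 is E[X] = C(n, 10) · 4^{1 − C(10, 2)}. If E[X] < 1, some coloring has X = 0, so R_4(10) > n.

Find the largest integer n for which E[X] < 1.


We need C(n, 10) · 4^{1 − 45} < 1, i.e. C(n, 10) < 4^{45 − 1} = 309485009821345068724781056.
Check values of n near the boundary:
  n = 2018: C(2018, 10) = 301820606687612220663963508; 301820606687612220663963508 < 309485009821345068724781056? YES
  n = 2019: C(2019, 10) = 303322949179835278009229628; 303322949179835278009229628 < 309485009821345068724781056? YES
  n = 2020: C(2020, 10) = 304832018578739931133653656; 304832018578739931133653656 < 309485009821345068724781056? YES
  n = 2021: C(2021, 10) = 306347841644770462864800616; 306347841644770462864800616 < 309485009821345068724781056? YES
  n = 2022: C(2022, 10) = 307870445231474093395937796; 307870445231474093395937796 < 309485009821345068724781056? YES
  n = 2023: C(2023, 10) = 309399856285778485315440716; 309399856285778485315440716 < 309485009821345068724781056? YES
  n = 2024: C(2024, 10) = 310936101848269937576192656; 310936101848269937576192656 < 309485009821345068724781056? NO
The largest n with C(n, 10) < 309485009821345068724781056 is n = 2023 (where E[X] = 77349964071444621328860179/77371252455336267181195264 ≈ 0.999725). Hence R_4(10) > 2023, i.e. R_4(10) ≥ 2024.

Largest n = 2023; hence R_4(10) > 2023.


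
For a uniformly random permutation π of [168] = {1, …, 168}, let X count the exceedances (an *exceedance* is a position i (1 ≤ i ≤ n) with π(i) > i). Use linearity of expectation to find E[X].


Write X = Σ_{i=1}^{168} X_i, where X_i = 1_{π(i) > i}.
For each fixed i, π(i) is uniform over {1, …, 168} (marginal of a uniform permutation), so P[π(i) > i] = (n − i)/n. Summing: Σ_{i=1}^{168} (n − i)/n = (0 + 1 + … + 167)/168 = 168(168 − 1)/(2·168) = (168 − 1)/2.
Hence E[X] = Σ_{i=1}^{168} (168 − i)/168 = 167/2 ≈ 83.50000.

E[X] = 167/2 = 83.50000.


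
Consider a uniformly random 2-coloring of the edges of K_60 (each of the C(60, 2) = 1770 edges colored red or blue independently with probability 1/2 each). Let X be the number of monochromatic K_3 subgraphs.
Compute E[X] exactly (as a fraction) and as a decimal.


Let X = Σ_S X_S over the C(60, 3) = 34220 subsets S of size 3, where X_S = 1 if the K_3 on S is monochromatic.
For a fixed S, the K_3 on S has C(3, 2) = 3 edges. P[all 3 edges red] = (1/2)^3, and likewise for blue, so P[monochromatic] = 2·(1/2)^3 = 2^{1 − 3} = 1/4.
By linearity of expectation: E[X] = C(60, 3) · 2^{1 − 3} = 34220 · 1/4 = 8555.
Numerically: E[X] ≈ 8555.00000.

E[X] = C(60,3)·2^(1−C(3,2)) = 8555 ≈ 8555.00000.


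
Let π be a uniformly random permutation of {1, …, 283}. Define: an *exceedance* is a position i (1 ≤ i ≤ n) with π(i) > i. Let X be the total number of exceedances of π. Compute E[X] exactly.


Write X = Σ_{i=1}^{283} X_i, where X_i = 1_{π(i) > i}.
For each fixed i, π(i) is uniform over {1, …, 283} (marginal of a uniform permutation), so P[π(i) > i] = (n − i)/n. Summing: Σ_{i=1}^{283} (n − i)/n = (0 + 1 + … + 282)/283 = 283(283 − 1)/(2·283) = (283 − 1)/2.
Hence E[X] = Σ_{i=1}^{283} (283 − i)/283 = 141 ≈ 141.0000.

E[X] = 141 = 141.0000.


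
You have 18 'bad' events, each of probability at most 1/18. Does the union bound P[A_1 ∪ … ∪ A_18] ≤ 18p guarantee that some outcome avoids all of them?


Union bound: P[∪_{i=1}^{18} A_i] ≤ Σ_i P[A_i] ≤ 18·p = 18·(1/18) = 1.
Numerically: 1 ≈ 1.0000.
Is 1 < 1? NO.
Since the bound 1 is ≥ 1, the union bound is uninformative here; it does NOT by itself certify existence.

18·p = 1 ≈ 1.0000; existence NOT certified by the union bound.


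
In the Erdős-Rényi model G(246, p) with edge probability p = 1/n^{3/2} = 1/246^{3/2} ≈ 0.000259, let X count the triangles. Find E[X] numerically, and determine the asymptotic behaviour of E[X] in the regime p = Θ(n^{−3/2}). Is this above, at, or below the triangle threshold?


Number of potential triangles: C(246, 3) = 2450980.
Each occurs with probability p³ ≈ (0.000259)³ ≈ 1.74097e-11.
By linearity: E[X] = C(246, 3)·p³ ≈ 2450980 · 1.74097e-11 ≈ 0.000.
Since α = 3/2 > 1, p = c/n^{3/2} = o(1/n) is below the triangle threshold p ~ 1/n. Asymptotically E[X] ~ (c³/6)·n^{3(1−α)} = (1³/6)·n^{-1.5} → 0, so by Markov's inequality G has no triangles w.h.p.

E[X] ≈ 0.000; in regime p = Θ(1/n^{3/2}) E[X] tends to 0 (below the triangle threshold p ~ 1/n).


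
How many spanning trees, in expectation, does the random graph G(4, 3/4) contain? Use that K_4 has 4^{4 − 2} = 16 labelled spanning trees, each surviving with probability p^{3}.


K_4 has 4^{4 − 2} = 16 labelled spanning trees.
For each such spanning tree H, let X_H = 1 if all 3 edges of H are present in G. Then P[X_H = 1] = p^{3} = (3/4)^{3} = 27/64.
Summing the indicators: E[X] = Σ_H E[X_H] = 16 · p^{3} = 16 · 27/64 = 27/4.
Numerically: E[X] ≈ 6.75.

E[X] = 16 · (3/4)^{3} = 27/4 ≈ 6.75.


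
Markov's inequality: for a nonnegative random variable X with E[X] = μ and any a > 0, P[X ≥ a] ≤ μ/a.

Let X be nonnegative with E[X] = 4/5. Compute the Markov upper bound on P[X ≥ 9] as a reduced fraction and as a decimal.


μ = E[X] = 4/5, a = 9.
Markov: P[X ≥ 9] ≤ μ/a = (4/5)/9 = 4/45.
Numerically: ≈ 0.0889.
(Since a = 9 > μ = 0.8000, the bound 4/45 is < 1 and informative.)

P[X ≥ 9] ≤ 4/45 ≈ 0.0889.


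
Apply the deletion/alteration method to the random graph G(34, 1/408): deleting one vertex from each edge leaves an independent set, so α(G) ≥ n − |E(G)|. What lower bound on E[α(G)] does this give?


E[|E(G)|] = C(34, 2)·p = 561 · (1/408) = 11/8.
E[α(G)] ≥ n − E[|E(G)|] = 34 − 11/8 = 261/8.
Numerically: ≈ 32.625.
(This is only a lower bound; the true E[α(G)] may be larger.)

E[α(G)] ≥ 261/8 ≈ 32.625.


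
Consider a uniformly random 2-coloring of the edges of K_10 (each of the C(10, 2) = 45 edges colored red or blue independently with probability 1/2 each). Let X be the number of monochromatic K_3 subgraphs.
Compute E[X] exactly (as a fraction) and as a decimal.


Let X = Σ_S X_S over the C(10, 3) = 120 subsets S of size 3, where X_S = 1 if the K_3 on S is monochromatic.
For a fixed S, the K_3 on S has C(3, 2) = 3 edges. P[all 3 edges red] = (1/2)^3, and likewise for blue, so P[monochromatic] = 2·(1/2)^3 = 2^{1 − 3} = 1/4.
Summing: E[X] = C(10, 3) · 2^{1 − 3} = 120 · 1/4 = 30.
Numerically: E[X] ≈ 30.000.

E[X] = C(10,3)·2^(1−C(3,2)) = 30 ≈ 30.000.


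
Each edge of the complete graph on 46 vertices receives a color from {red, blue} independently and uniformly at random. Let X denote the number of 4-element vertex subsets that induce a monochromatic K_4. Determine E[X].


Let X = Σ_S X_S over the C(46, 4) = 163185 subsets S of size 4, where X_S = 1 if the K_4 on S is monochromatic.
For a fixed S, the K_4 on S has C(4, 2) = 6 edges. P[all 6 edges red] = (1/2)^6, and likewise for blue, so P[monochromatic] = 2·(1/2)^6 = 2^{1 − 6} = 1/32.
By linearity of expectation: E[X] = C(46, 4) · 2^{1 − 6} = 163185 · 1/32 = 163185/32.
Numerically: E[X] ≈ 5099.531250.

E[X] = C(46,4)·2^(1−C(4,2)) = 163185/32 ≈ 5099.531250.


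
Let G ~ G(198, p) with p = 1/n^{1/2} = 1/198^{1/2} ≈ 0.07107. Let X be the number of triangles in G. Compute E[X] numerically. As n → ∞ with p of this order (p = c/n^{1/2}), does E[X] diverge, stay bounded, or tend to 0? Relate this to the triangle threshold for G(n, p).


Number of potential triangles: C(198, 3) = 1274196.
Each occurs with probability p³ ≈ (0.07107)³ ≈ 3.589238e-04.
By linearity: E[X] = C(198, 3)·p³ ≈ 1274196 · 3.589238e-04 ≈ 457.3392.
Since α = 1/2 < 1, p = c/n^{1/2} ≫ 1/n is above the triangle threshold p ~ 1/n. Asymptotically E[X] ~ (c³/6)·n^{3(1−α)} = (1³/6)·n^{1.5} → ∞; triangles are abundant w.h.p.

E[X] ≈ 457.3392; in regime p = Θ(1/n^{1/2}) E[X] diverges (above the triangle threshold p ~ 1/n).


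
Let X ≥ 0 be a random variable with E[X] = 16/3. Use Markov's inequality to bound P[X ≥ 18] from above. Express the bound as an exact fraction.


μ = E[X] = 16/3, a = 18.
Markov: P[X ≥ 18] ≤ μ/a = (16/3)/18 = 8/27.
Numerically: ≈ 0.296.
(Since a = 18 > μ = 5.333, the bound 8/27 is < 1 and informative.)

P[X ≥ 18] ≤ 8/27 ≈ 0.296.


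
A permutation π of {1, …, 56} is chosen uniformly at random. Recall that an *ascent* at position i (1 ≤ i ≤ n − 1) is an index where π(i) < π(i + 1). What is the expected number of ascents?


Write X = Σ X_I over i = 1, …, 55, with X_I the indicator of one ascent.
There are 55 indicators.
For each fixed i, the pair (π(i), π(i+1)) is a uniformly random ordered pair of distinct values from {1, …, 56}; by symmetry P[π(i) < π(i+1)] = 1/2.
By linearity: E[X] = 55 · (1/2) = (56 − 1) · (1/2) = 55/2 ≈ 27.500.

E[X] = 55/2 = 27.500.


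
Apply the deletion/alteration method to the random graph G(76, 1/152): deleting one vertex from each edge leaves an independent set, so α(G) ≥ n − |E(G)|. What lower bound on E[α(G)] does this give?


E[|E(G)|] = C(76, 2)·p = 2850 · (1/152) = 75/4.
E[α(G)] ≥ n − E[|E(G)|] = 76 − 75/4 = 229/4.
Numerically: ≈ 57.25000.
(This is only a lower bound; the true E[α(G)] may be larger.)

E[α(G)] ≥ 229/4 ≈ 57.25000.


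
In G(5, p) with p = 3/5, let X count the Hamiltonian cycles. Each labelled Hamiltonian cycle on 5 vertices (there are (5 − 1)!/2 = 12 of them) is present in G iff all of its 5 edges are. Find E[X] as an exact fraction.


K_5 has (5 − 1)!/2 = 12 labelled Hamiltonian cycles.
For each such Hamiltonian cycle H, let X_H = 1 if all 5 edges of H are present in G. Then P[X_H = 1] = p^{5} = (3/5)^{5} = 243/3125.
By linearity: E[X] = Σ_H E[X_H] = 12 · p^{5} = 12 · 243/3125 = 2916/3125.
Numerically: E[X] ≈ 0.933.

E[X] = 12 · (3/5)^{5} = 2916/3125 ≈ 0.933.


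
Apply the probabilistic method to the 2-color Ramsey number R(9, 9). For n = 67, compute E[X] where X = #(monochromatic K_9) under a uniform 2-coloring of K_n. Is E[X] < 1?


E[X] = C(67, 9) · 2^{1 − 36} = 42757703560 · 2^{−35} = 42757703560/34359738368.
As a reduced fraction: E[X] = 5344712945/4294967296 ≈ 1.2444130.
Is E[X] < 1? NO.
Since E[X] ≥ 1, the first-moment bound is inconclusive at n = 67; it does NOT by itself certify R(9, 9) > 67.

E[X] = 5344712945/4294967296 ≈ 1.2444130; E[X] ≥ 1; first-moment method inconclusive here.


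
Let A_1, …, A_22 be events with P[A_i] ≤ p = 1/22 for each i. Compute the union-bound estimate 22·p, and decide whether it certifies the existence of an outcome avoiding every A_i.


Union bound: P[∪_{i=1}^{22} A_i] ≤ Σ_i P[A_i] ≤ 22·p = 22·(1/22) = 1.
Numerically: 1 ≈ 1.00000.
Is 1 < 1? NO.
Since the bound 1 is ≥ 1, the union bound is uninformative here; it does NOT by itself certify existence.

22·p = 1 ≈ 1.00000; existence NOT certified by the union bound.


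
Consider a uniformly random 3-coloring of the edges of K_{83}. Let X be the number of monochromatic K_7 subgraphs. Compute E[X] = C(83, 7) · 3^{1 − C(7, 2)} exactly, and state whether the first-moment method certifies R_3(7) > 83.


E[X] = C(83, 7) · 3^{1 − 21} = 4151918628 · 3^{−20} = 4151918628/3486784401.
As a reduced fraction: E[X] = 153774764/129140163 ≈ 1.190759.
Is E[X] < 1? NO.
Since E[X] ≥ 1, the first-moment bound is inconclusive at n = 83; it does NOT by itself certify R_3(7) > 83.

E[X] = 153774764/129140163 ≈ 1.190759; E[X] ≥ 1; first-moment method inconclusive here.


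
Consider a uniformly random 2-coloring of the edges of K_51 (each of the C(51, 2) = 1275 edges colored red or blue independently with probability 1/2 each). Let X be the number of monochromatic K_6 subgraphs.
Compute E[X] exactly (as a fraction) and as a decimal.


Let X = Σ_S X_S over the C(51, 6) = 18009460 subsets S of size 6, where X_S = 1 if the K_6 on S is monochromatic.
For a fixed S, the K_6 on S has C(6, 2) = 15 edges. P[all 15 edges red] = (1/2)^15, and likewise for blue, so P[monochromatic] = 2·(1/2)^15 = 2^{1 − 15} = 1/16384.
By linearity of expectation: E[X] = C(51, 6) · 2^{1 − 15} = 18009460 · 1/16384 = 4502365/4096.
Numerically: E[X] ≈ 1099.2102.

E[X] = C(51,6)·2^(1−C(6,2)) = 4502365/4096 ≈ 1099.2102.


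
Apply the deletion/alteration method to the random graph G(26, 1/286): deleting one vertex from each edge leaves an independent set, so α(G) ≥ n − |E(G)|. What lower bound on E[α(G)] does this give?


E[|E(G)|] = C(26, 2)·p = 325 · (1/286) = 25/22.
E[α(G)] ≥ n − E[|E(G)|] = 26 − 25/22 = 547/22.
Numerically: ≈ 24.864.
(This is only a lower bound; the true E[α(G)] may be larger.)

E[α(G)] ≥ 547/22 ≈ 24.864.


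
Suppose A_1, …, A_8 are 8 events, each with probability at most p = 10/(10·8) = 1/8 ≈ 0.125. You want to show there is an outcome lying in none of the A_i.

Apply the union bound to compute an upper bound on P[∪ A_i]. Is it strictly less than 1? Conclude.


Union bound: P[∪_{i=1}^{8} A_i] ≤ Σ_i P[A_i] ≤ 8·p = 8·(1/8) = 1.
Numerically: 1 ≈ 1.000.
Is 1 < 1? NO.
Since the bound 1 is ≥ 1, the union bound is uninformative here; it does NOT by itself certify existence.

8·p = 1 ≈ 1.000; existence NOT certified by the union bound.


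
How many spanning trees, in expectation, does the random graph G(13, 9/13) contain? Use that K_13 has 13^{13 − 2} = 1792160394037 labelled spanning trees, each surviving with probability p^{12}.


K_13 has 13^{13 − 2} = 1792160394037 labelled spanning trees.
For each such spanning tree H, let X_H = 1 if all 12 edges of H are present in G. Then P[X_H = 1] = p^{12} = (9/13)^{12} = 282429536481/23298085122481.
By linearity: E[X] = Σ_H E[X_H] = 1792160394037 · p^{12} = 1792160394037 · 282429536481/23298085122481 = 282429536481/13.
Numerically: E[X] ≈ 2.17e+10.

E[X] = 1792160394037 · (9/13)^{12} = 282429536481/13 ≈ 2.17e+10.


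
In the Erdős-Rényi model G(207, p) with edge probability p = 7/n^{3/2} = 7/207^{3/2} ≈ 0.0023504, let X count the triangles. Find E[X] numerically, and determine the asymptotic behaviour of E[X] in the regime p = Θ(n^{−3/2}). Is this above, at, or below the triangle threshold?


Number of potential triangles: C(207, 3) = 1456935.
Each occurs with probability p³ ≈ (0.0023504)³ ≈ 1.29845698e-08.
By linearity: E[X] = C(207, 3)·p³ ≈ 1456935 · 1.29845698e-08 ≈ 0.018918.
Since α = 3/2 > 1, p = c/n^{3/2} = o(1/n) is below the triangle threshold p ~ 1/n. Asymptotically E[X] ~ (c³/6)·n^{3(1−α)} = (7³/6)·n^{-1.5} → 0, so by Markov's inequality G has no triangles w.h.p.

E[X] ≈ 0.018918; in regime p = Θ(1/n^{3/2}) E[X] tends to 0 (below the triangle threshold p ~ 1/n).


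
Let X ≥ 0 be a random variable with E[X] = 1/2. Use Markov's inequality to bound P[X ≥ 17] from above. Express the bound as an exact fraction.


μ = E[X] = 1/2, a = 17.
Markov: P[X ≥ 17] ≤ μ/a = (1/2)/17 = 1/34.
Numerically: ≈ 0.0294.
(Since a = 17 > μ = 0.5000, the bound 1/34 is < 1 and informative.)

P[X ≥ 17] ≤ 1/34 ≈ 0.0294.


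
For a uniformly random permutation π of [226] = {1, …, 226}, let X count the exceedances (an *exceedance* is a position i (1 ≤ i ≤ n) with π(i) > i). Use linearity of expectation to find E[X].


Write X = Σ_{i=1}^{226} X_i, where X_i = 1_{π(i) > i}.
For each fixed i, π(i) is uniform over {1, …, 226} (marginal of a uniform permutation), so P[π(i) > i] = (n − i)/n. Summing: Σ_{i=1}^{226} (n − i)/n = (0 + 1 + … + 225)/226 = 226(226 − 1)/(2·226) = (226 − 1)/2.
Hence E[X] = Σ_{i=1}^{226} (226 − i)/226 = 225/2 ≈ 112.500000.

E[X] = 225/2 = 112.500000.


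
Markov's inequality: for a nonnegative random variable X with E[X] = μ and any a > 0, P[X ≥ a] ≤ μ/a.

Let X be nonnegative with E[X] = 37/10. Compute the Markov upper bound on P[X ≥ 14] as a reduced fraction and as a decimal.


μ = E[X] = 37/10, a = 14.
Markov: P[X ≥ 14] ≤ μ/a = (37/10)/14 = 37/140.
Numerically: ≈ 0.2643.
(Since a = 14 > μ = 3.7000, the bound 37/140 is < 1 and informative.)

P[X ≥ 14] ≤ 37/140 ≈ 0.2643.


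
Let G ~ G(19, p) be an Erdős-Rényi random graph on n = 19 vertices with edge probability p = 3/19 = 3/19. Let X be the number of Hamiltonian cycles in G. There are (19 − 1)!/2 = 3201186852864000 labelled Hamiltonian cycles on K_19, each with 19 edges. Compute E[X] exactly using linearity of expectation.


K_19 has (19 − 1)!/2 = 3201186852864000 labelled Hamiltonian cycles.
For each such Hamiltonian cycle H, let X_H = 1 if all 19 edges of H are present in G. Then P[X_H = 1] = p^{19} = (3/19)^{19} = 1162261467/1978419655660313589123979.
By linearity of expectation: E[X] = Σ_H E[X_H] = 3201186852864000 · p^{19} = 3201186852864000 · 1162261467/1978419655660313589123979 = 3720616127750825791488000/1978419655660313589123979.
Numerically: E[X] ≈ 1.8806.

E[X] = 3201186852864000 · (3/19)^{19} = 3720616127750825791488000/1978419655660313589123979 ≈ 1.8806.


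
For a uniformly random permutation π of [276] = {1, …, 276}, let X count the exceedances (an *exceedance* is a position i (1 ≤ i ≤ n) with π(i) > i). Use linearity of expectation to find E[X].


Write X = Σ_{i=1}^{276} X_i, where X_i = 1_{π(i) > i}.
For each fixed i, π(i) is uniform over {1, …, 276} (marginal of a uniform permutation), so P[π(i) > i] = (n − i)/n. Summing: Σ_{i=1}^{276} (n − i)/n = (0 + 1 + … + 275)/276 = 276(276 − 1)/(2·276) = (276 − 1)/2.
Hence E[X] = Σ_{i=1}^{276} (276 − i)/276 = 275/2 ≈ 137.50000.

E[X] = 275/2 = 137.50000.


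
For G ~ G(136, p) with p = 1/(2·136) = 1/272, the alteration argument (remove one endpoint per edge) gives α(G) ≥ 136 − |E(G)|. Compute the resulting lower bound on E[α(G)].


E[|E(G)|] = C(136, 2)·p = 9180 · (1/272) = 135/4.
E[α(G)] ≥ n − E[|E(G)|] = 136 − 135/4 = 409/4.
Numerically: ≈ 102.250000.
(This is only a lower bound; the true E[α(G)] may be larger.)

E[α(G)] ≥ 409/4 ≈ 102.250000.


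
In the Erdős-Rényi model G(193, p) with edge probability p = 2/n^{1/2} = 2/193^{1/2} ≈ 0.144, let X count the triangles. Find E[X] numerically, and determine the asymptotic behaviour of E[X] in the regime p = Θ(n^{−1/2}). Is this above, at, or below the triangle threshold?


Number of potential triangles: C(193, 3) = 1179616.
Each occurs with probability p³ ≈ (0.144)³ ≈ 2.98369e-03.
By linearity: E[X] = C(193, 3)·p³ ≈ 1179616 · 2.98369e-03 ≈ 3519.611.
Since α = 1/2 < 1, p = c/n^{1/2} ≫ 1/n is above the triangle threshold p ~ 1/n. Asymptotically E[X] ~ (c³/6)·n^{3(1−α)} = (2³/6)·n^{1.5} → ∞; triangles are abundant w.h.p.

E[X] ≈ 3519.611; in regime p = Θ(1/n^{1/2}) E[X] diverges (above the triangle threshold p ~ 1/n).


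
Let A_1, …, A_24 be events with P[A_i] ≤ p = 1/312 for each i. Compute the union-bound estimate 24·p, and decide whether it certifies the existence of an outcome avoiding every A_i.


Union bound: P[∪_{i=1}^{24} A_i] ≤ Σ_i P[A_i] ≤ 24·p = 24·(1/312) = 1/13.
Numerically: 1/13 ≈ 0.0769.
Is 1/13 < 1? YES.
Since P[∪ A_i] ≤ 1/13 < 1, the complement has P[∩ A_i^c] ≥ 1 − 1/13 = 12/13 > 0, so some outcome avoids every A_i.

24·p = 1/13 ≈ 0.0769; existence CERTIFIED by the union bound.


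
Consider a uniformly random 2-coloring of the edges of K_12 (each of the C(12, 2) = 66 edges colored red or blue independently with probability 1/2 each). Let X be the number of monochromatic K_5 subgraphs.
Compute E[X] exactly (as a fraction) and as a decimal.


Let X = Σ_S X_S over the C(12, 5) = 792 subsets S of size 5, where X_S = 1 if the K_5 on S is monochromatic.
For a fixed S, the K_5 on S has C(5, 2) = 10 edges. P[all 10 edges red] = (1/2)^10, and likewise for blue, so P[monochromatic] = 2·(1/2)^10 = 2^{1 − 10} = 1/512.
Summing: E[X] = C(12, 5) · 2^{1 − 10} = 792 · 1/512 = 99/64.
Numerically: E[X] ≈ 1.54688.

E[X] = C(12,5)·2^(1−C(5,2)) = 99/64 ≈ 1.54688.


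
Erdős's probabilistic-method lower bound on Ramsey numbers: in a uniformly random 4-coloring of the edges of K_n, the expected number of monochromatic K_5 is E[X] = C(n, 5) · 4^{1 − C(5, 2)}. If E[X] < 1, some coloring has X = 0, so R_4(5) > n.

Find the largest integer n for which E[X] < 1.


We need C(n, 5) · 4^{1 − 10} < 1, i.e. C(n, 5) < 4^{10 − 1} = 262144.
Check values of n near the boundary:
  n = 27: C(27, 5) = 80730; 80730 < 262144? YES
  n = 28: C(28, 5) = 98280; 98280 < 262144? YES
  n = 29: C(29, 5) = 118755; 118755 < 262144? YES
  n = 30: C(30, 5) = 142506; 142506 < 262144? YES
  n = 31: C(31, 5) = 169911; 169911 < 262144? YES
  n = 32: C(32, 5) = 201376; 201376 < 262144? YES
  n = 33: C(33, 5) = 237336; 237336 < 262144? YES
  n = 34: C(34, 5) = 278256; 278256 < 262144? NO
  n = 35: C(35, 5) = 324632; 324632 < 262144? NO
  n = 36: C(36, 5) = 376992; 376992 < 262144? NO
The largest n with C(n, 5) < 262144 is n = 33 (where E[X] = 29667/32768 ≈ 0.9054). Hence R_4(5) > 33, i.e. R_4(5) ≥ 34.

Largest n = 33; hence R_4(5) > 33.


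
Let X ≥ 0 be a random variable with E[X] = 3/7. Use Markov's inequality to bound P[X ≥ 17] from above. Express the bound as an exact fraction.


μ = E[X] = 3/7, a = 17.
Markov: P[X ≥ 17] ≤ μ/a = (3/7)/17 = 3/119.
Numerically: ≈ 0.02521.
(Since a = 17 > μ = 0.42857, the bound 3/119 is < 1 and informative.)

P[X ≥ 17] ≤ 3/119 ≈ 0.02521.


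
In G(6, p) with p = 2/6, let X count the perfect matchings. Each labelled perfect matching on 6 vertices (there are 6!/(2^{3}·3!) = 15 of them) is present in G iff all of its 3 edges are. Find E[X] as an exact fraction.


K_6 has 6!/(2^{3}·3!) = 15 labelled perfect matchings.
For each such perfect matching H, let X_H = 1 if all 3 edges of H are present in G. Then P[X_H = 1] = p^{3} = (1/3)^{3} = 1/27.
By linearity: E[X] = Σ_H E[X_H] = 15 · p^{3} = 15 · 1/27 = 5/9.
Numerically: E[X] ≈ 0.556.

E[X] = 15 · (1/3)^{3} = 5/9 ≈ 0.556.


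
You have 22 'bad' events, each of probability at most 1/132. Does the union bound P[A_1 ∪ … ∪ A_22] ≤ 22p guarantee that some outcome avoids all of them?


Union bound: P[∪_{i=1}^{22} A_i] ≤ Σ_i P[A_i] ≤ 22·p = 22·(1/132) = 1/6.
Numerically: 1/6 ≈ 0.1666667.
Is 1/6 < 1? YES.
Since P[∪ A_i] ≤ 1/6 < 1, the complement has P[∩ A_i^c] ≥ 1 − 1/6 = 5/6 > 0, so some outcome avoids every A_i.

22·p = 1/6 ≈ 0.1666667; existence CERTIFIED by the union bound.


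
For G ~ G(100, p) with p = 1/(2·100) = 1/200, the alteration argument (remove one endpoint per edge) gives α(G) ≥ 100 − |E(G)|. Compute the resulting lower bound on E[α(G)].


E[|E(G)|] = C(100, 2)·p = 4950 · (1/200) = 99/4.
E[α(G)] ≥ n − E[|E(G)|] = 100 − 99/4 = 301/4.
Numerically: ≈ 75.250.
(This is only a lower bound; the true E[α(G)] may be larger.)

E[α(G)] ≥ 301/4 ≈ 75.250.


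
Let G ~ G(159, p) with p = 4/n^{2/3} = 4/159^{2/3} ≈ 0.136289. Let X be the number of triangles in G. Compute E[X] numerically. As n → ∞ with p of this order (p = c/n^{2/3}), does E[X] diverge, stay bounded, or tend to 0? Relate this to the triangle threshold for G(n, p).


Number of potential triangles: C(159, 3) = 657359.
Each occurs with probability p³ ≈ (0.136289)³ ≈ 2.53154543e-03.
By linearity: E[X] = C(159, 3)·p³ ≈ 657359 · 2.53154543e-03 ≈ 1664.134172.
Since α = 2/3 < 1, p = c/n^{2/3} ≫ 1/n is above the triangle threshold p ~ 1/n. Asymptotically E[X] ~ (c³/6)·n^{3(1−α)} = (4³/6)·n^{1} → ∞; triangles are abundant w.h.p.

E[X] ≈ 1664.134172; in regime p = Θ(1/n^{2/3}) E[X] diverges (above the triangle threshold p ~ 1/n).


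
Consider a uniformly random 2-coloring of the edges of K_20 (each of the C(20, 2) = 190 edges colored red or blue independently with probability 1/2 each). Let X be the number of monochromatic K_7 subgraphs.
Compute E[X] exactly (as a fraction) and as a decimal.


Let X = Σ_S X_S over the C(20, 7) = 77520 subsets S of size 7, where X_S = 1 if the K_7 on S is monochromatic.
For a fixed S, the K_7 on S has C(7, 2) = 21 edges. P[all 21 edges red] = (1/2)^21, and likewise for blue, so P[monochromatic] = 2·(1/2)^21 = 2^{1 − 21} = 1/1048576.
Summing: E[X] = C(20, 7) · 2^{1 − 21} = 77520 · 1/1048576 = 4845/65536.
Numerically: E[X] ≈ 0.0739.

E[X] = C(20,7)·2^(1−C(7,2)) = 4845/65536 ≈ 0.0739.


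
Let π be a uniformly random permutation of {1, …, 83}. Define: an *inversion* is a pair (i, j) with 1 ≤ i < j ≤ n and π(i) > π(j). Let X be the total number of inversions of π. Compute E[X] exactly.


Write X = Σ X_I over the C(83, 2) = 3403 pairs i < j, with X_I the indicator of one inversion.
There are 3403 indicators.
For each fixed pair i < j, the values π(i) and π(j) are two distinct elements of {1, …, 83} in uniformly random order; by symmetry P[π(i) > π(j)] = 1/2.
By linearity: E[X] = 3403 · (1/2) = C(83, 2) · (1/2) = 3403/2 = 3403/2 ≈ 1701.5000.

E[X] = 3403/2 = 1701.5000.


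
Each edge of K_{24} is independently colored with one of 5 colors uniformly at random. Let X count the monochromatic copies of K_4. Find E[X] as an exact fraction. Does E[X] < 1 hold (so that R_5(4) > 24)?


E[X] = C(24, 4) · 5^{1 − 6} = 10626 · 5^{−5} = 10626/3125.
As a reduced fraction: E[X] = 10626/3125 ≈ 3.400.
Is E[X] < 1? NO.
Since E[X] ≥ 1, the first-moment bound is inconclusive at n = 24; it does NOT by itself certify R_5(4) > 24.

E[X] = 10626/3125 ≈ 3.400; E[X] ≥ 1; first-moment method inconclusive here.


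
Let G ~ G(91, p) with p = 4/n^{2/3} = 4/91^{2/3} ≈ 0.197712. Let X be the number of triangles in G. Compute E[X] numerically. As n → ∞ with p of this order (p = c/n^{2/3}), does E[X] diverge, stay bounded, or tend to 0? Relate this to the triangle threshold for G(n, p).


Number of potential triangles: C(91, 3) = 121485.
Each occurs with probability p³ ≈ (0.197712)³ ≈ 7.72853520e-03.
By linearity: E[X] = C(91, 3)·p³ ≈ 121485 · 7.72853520e-03 ≈ 938.901099.
Since α = 2/3 < 1, p = c/n^{2/3} ≫ 1/n is above the triangle threshold p ~ 1/n. Asymptotically E[X] ~ (c³/6)·n^{3(1−α)} = (4³/6)·n^{1} → ∞; triangles are abundant w.h.p.

E[X] ≈ 938.901099; in regime p = Θ(1/n^{2/3}) E[X] diverges (above the triangle threshold p ~ 1/n).


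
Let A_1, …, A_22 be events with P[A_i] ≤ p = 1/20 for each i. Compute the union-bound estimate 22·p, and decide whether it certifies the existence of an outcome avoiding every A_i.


Union bound: P[∪_{i=1}^{22} A_i] ≤ Σ_i P[A_i] ≤ 22·p = 22·(1/20) = 11/10.
Numerically: 11/10 ≈ 1.100.
Is 11/10 < 1? NO.
Since the bound 11/10 is ≥ 1, the union bound is uninformative here; it does NOT by itself certify existence.

22·p = 11/10 ≈ 1.100; existence NOT certified by the union bound.


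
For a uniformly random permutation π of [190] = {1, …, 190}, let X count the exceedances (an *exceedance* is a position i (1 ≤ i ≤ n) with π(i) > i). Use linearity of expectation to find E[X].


Write X = Σ_{i=1}^{190} X_i, where X_i = 1_{π(i) > i}.
For each fixed i, π(i) is uniform over {1, …, 190} (marginal of a uniform permutation), so P[π(i) > i] = (n − i)/n. Summing: Σ_{i=1}^{190} (n − i)/n = (0 + 1 + … + 189)/190 = 190(190 − 1)/(2·190) = (190 − 1)/2.
Hence E[X] = Σ_{i=1}^{190} (190 − i)/190 = 189/2 ≈ 94.50000.

E[X] = 189/2 = 94.50000.


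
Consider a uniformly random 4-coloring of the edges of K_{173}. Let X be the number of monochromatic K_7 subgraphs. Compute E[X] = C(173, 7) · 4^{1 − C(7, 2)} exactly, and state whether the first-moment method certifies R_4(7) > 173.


E[X] = C(173, 7) · 4^{1 − 21} = 813769676772 · 4^{−20} = 813769676772/1099511627776.
As a reduced fraction: E[X] = 203442419193/274877906944 ≈ 0.74012.
Is E[X] < 1? YES.
Since E[X] < 1, there exists a 4-coloring of K_{173} with no monochromatic K_7; hence R_4(7) > 173.

E[X] = 203442419193/274877906944 ≈ 0.74012; E[X] < 1, so R_4(7) > 173.


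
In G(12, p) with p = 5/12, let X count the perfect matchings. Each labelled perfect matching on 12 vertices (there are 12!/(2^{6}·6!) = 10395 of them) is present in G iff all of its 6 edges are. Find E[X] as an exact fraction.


K_12 has 12!/(2^{6}·6!) = 10395 labelled perfect matchings.
For each such perfect matching H, let X_H = 1 if all 6 edges of H are present in G. Then P[X_H = 1] = p^{6} = (5/12)^{6} = 15625/2985984.
Summing the indicators: E[X] = Σ_H E[X_H] = 10395 · p^{6} = 10395 · 15625/2985984 = 6015625/110592.
Numerically: E[X] ≈ 54.4.

E[X] = 10395 · (5/12)^{6} = 6015625/110592 ≈ 54.4.


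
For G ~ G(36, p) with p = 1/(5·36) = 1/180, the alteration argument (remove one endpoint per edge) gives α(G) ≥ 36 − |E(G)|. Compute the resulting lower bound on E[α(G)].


E[|E(G)|] = C(36, 2)·p = 630 · (1/180) = 7/2.
E[α(G)] ≥ n − E[|E(G)|] = 36 − 7/2 = 65/2.
Numerically: ≈ 32.5000.
(This is only a lower bound; the true E[α(G)] may be larger.)

E[α(G)] ≥ 65/2 ≈ 32.5000.


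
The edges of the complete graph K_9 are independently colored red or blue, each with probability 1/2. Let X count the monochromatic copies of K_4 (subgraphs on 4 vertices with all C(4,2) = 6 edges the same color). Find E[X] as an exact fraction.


Let X = Σ_S X_S over the C(9, 4) = 126 subsets S of size 4, where X_S = 1 if the K_4 on S is monochromatic.
For a fixed S, the K_4 on S has C(4, 2) = 6 edges. P[all 6 edges red] = (1/2)^6, and likewise for blue, so P[monochromatic] = 2·(1/2)^6 = 2^{1 − 6} = 1/32.
By linearity of expectation: E[X] = C(9, 4) · 2^{1 − 6} = 126 · 1/32 = 63/16.
Numerically: E[X] ≈ 3.93750.

E[X] = C(9,4)·2^(1−C(4,2)) = 63/16 ≈ 3.93750.


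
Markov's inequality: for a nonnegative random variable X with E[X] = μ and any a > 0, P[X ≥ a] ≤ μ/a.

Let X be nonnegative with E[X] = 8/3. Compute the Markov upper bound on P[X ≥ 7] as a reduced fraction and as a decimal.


μ = E[X] = 8/3, a = 7.
Markov: P[X ≥ 7] ≤ μ/a = (8/3)/7 = 8/21.
Numerically: ≈ 0.38095.
(Since a = 7 > μ = 2.66667, the bound 8/21 is < 1 and informative.)

P[X ≥ 7] ≤ 8/21 ≈ 0.38095.


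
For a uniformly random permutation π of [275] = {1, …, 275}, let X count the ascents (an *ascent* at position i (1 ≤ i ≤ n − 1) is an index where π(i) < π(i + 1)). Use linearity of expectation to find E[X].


Write X = Σ X_I over i = 1, …, 274, with X_I the indicator of one ascent.
There are 274 indicators.
For each fixed i, the pair (π(i), π(i+1)) is a uniformly random ordered pair of distinct values from {1, …, 275}; by symmetry P[π(i) < π(i+1)] = 1/2.
By linearity: E[X] = 274 · (1/2) = (275 − 1) · (1/2) = 137 ≈ 137.000000.

E[X] = 137 = 137.000000.


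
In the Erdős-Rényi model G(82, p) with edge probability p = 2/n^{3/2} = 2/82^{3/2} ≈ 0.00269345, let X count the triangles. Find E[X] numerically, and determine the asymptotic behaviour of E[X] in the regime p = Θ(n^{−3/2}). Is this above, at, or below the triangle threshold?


Number of potential triangles: C(82, 3) = 88560.
Each occurs with probability p³ ≈ (0.00269345)³ ≈ 1.95401391e-08.
By linearity: E[X] = C(82, 3)·p³ ≈ 88560 · 1.95401391e-08 ≈ 0.001730.
Since α = 3/2 > 1, p = c/n^{3/2} = o(1/n) is below the triangle threshold p ~ 1/n. Asymptotically E[X] ~ (c³/6)·n^{3(1−α)} = (2³/6)·n^{-1.5} → 0, so by Markov's inequality G has no triangles w.h.p.

E[X] ≈ 0.001730; in regime p = Θ(1/n^{3/2}) E[X] tends to 0 (below the triangle threshold p ~ 1/n).


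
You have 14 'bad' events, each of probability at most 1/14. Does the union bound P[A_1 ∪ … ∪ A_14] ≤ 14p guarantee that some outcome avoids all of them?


Union bound: P[∪_{i=1}^{14} A_i] ≤ Σ_i P[A_i] ≤ 14·p = 14·(1/14) = 1.
Numerically: 1 ≈ 1.000000.
Is 1 < 1? NO.
Since the bound 1 is ≥ 1, the union bound is uninformative here; it does NOT by itself certify existence.

14·p = 1 ≈ 1.000000; existence NOT certified by the union bound.


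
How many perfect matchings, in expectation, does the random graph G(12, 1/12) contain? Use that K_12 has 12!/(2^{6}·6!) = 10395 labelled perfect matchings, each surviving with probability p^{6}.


K_12 has 12!/(2^{6}·6!) = 10395 labelled perfect matchings.
For each such perfect matching H, let X_H = 1 if all 6 edges of H are present in G. Then P[X_H = 1] = p^{6} = (1/12)^{6} = 1/2985984.
Summing the indicators: E[X] = Σ_H E[X_H] = 10395 · p^{6} = 10395 · 1/2985984 = 385/110592.
Numerically: E[X] ≈ 0.0034813.

E[X] = 10395 · (1/12)^{6} = 385/110592 ≈ 0.0034813.
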